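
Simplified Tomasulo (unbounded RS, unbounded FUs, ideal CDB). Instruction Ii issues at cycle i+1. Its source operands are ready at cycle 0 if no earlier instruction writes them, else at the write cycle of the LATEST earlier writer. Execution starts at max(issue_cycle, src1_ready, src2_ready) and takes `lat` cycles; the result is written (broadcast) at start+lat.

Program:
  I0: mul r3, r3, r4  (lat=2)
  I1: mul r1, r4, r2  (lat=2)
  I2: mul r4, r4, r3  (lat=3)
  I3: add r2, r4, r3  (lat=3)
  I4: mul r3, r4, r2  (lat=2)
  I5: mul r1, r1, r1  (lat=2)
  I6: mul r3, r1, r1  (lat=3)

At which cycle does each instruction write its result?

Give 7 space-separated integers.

Answer: 3 4 6 9 11 8 11

Derivation:
I0 mul r3: issue@1 deps=(None,None) exec_start@1 write@3
I1 mul r1: issue@2 deps=(None,None) exec_start@2 write@4
I2 mul r4: issue@3 deps=(None,0) exec_start@3 write@6
I3 add r2: issue@4 deps=(2,0) exec_start@6 write@9
I4 mul r3: issue@5 deps=(2,3) exec_start@9 write@11
I5 mul r1: issue@6 deps=(1,1) exec_start@6 write@8
I6 mul r3: issue@7 deps=(5,5) exec_start@8 write@11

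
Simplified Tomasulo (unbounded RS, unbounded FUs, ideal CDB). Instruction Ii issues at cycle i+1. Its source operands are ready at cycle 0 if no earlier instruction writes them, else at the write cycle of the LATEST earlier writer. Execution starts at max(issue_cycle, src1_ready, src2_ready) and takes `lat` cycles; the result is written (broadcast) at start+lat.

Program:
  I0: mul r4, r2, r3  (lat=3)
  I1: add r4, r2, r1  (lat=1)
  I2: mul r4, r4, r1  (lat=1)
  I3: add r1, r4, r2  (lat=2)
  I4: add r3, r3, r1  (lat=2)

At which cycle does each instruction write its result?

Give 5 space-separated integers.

I0 mul r4: issue@1 deps=(None,None) exec_start@1 write@4
I1 add r4: issue@2 deps=(None,None) exec_start@2 write@3
I2 mul r4: issue@3 deps=(1,None) exec_start@3 write@4
I3 add r1: issue@4 deps=(2,None) exec_start@4 write@6
I4 add r3: issue@5 deps=(None,3) exec_start@6 write@8

Answer: 4 3 4 6 8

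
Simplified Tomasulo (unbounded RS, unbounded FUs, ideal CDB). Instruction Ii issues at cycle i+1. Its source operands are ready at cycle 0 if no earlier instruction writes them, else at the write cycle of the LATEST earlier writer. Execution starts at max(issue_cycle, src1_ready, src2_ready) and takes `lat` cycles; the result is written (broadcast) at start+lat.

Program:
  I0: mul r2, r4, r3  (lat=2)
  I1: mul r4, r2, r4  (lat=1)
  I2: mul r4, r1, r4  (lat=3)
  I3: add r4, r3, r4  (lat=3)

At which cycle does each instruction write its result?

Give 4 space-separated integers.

Answer: 3 4 7 10

Derivation:
I0 mul r2: issue@1 deps=(None,None) exec_start@1 write@3
I1 mul r4: issue@2 deps=(0,None) exec_start@3 write@4
I2 mul r4: issue@3 deps=(None,1) exec_start@4 write@7
I3 add r4: issue@4 deps=(None,2) exec_start@7 write@10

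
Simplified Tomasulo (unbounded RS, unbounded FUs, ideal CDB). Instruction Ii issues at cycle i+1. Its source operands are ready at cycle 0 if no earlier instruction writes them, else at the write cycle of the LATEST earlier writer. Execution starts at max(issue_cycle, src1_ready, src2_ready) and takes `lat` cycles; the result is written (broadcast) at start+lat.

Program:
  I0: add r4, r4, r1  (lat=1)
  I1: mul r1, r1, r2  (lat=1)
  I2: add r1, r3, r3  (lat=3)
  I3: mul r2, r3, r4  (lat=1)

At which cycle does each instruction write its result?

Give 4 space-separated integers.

Answer: 2 3 6 5

Derivation:
I0 add r4: issue@1 deps=(None,None) exec_start@1 write@2
I1 mul r1: issue@2 deps=(None,None) exec_start@2 write@3
I2 add r1: issue@3 deps=(None,None) exec_start@3 write@6
I3 mul r2: issue@4 deps=(None,0) exec_start@4 write@5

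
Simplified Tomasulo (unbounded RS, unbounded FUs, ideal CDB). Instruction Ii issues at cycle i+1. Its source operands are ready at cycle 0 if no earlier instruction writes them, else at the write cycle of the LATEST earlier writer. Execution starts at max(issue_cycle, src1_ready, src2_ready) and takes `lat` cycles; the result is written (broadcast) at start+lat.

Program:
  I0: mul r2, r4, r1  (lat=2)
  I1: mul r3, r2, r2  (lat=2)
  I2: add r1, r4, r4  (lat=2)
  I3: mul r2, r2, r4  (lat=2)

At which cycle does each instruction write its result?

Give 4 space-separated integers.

I0 mul r2: issue@1 deps=(None,None) exec_start@1 write@3
I1 mul r3: issue@2 deps=(0,0) exec_start@3 write@5
I2 add r1: issue@3 deps=(None,None) exec_start@3 write@5
I3 mul r2: issue@4 deps=(0,None) exec_start@4 write@6

Answer: 3 5 5 6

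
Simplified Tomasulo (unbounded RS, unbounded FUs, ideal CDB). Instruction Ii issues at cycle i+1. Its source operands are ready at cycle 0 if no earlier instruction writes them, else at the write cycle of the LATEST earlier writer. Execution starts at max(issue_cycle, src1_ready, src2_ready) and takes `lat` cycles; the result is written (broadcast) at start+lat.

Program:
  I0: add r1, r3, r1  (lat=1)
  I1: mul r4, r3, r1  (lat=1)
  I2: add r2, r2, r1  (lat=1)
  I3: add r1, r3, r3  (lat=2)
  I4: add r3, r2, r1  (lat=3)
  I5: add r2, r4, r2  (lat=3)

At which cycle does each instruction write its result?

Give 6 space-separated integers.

I0 add r1: issue@1 deps=(None,None) exec_start@1 write@2
I1 mul r4: issue@2 deps=(None,0) exec_start@2 write@3
I2 add r2: issue@3 deps=(None,0) exec_start@3 write@4
I3 add r1: issue@4 deps=(None,None) exec_start@4 write@6
I4 add r3: issue@5 deps=(2,3) exec_start@6 write@9
I5 add r2: issue@6 deps=(1,2) exec_start@6 write@9

Answer: 2 3 4 6 9 9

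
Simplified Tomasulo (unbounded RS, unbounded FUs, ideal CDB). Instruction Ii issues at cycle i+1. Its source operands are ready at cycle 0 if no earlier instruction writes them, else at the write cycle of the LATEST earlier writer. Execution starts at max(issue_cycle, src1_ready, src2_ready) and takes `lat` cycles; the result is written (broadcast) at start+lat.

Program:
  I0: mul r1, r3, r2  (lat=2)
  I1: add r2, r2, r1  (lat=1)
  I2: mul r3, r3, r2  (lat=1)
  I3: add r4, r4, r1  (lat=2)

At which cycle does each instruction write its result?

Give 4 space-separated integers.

I0 mul r1: issue@1 deps=(None,None) exec_start@1 write@3
I1 add r2: issue@2 deps=(None,0) exec_start@3 write@4
I2 mul r3: issue@3 deps=(None,1) exec_start@4 write@5
I3 add r4: issue@4 deps=(None,0) exec_start@4 write@6

Answer: 3 4 5 6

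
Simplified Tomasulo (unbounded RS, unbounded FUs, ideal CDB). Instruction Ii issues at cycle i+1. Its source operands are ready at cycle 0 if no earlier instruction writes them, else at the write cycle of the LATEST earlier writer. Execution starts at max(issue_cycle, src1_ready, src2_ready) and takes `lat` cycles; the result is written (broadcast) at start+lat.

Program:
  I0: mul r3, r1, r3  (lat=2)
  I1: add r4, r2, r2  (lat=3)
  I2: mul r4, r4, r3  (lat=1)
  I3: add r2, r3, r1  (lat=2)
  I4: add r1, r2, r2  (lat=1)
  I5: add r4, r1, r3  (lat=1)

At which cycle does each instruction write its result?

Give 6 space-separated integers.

Answer: 3 5 6 6 7 8

Derivation:
I0 mul r3: issue@1 deps=(None,None) exec_start@1 write@3
I1 add r4: issue@2 deps=(None,None) exec_start@2 write@5
I2 mul r4: issue@3 deps=(1,0) exec_start@5 write@6
I3 add r2: issue@4 deps=(0,None) exec_start@4 write@6
I4 add r1: issue@5 deps=(3,3) exec_start@6 write@7
I5 add r4: issue@6 deps=(4,0) exec_start@7 write@8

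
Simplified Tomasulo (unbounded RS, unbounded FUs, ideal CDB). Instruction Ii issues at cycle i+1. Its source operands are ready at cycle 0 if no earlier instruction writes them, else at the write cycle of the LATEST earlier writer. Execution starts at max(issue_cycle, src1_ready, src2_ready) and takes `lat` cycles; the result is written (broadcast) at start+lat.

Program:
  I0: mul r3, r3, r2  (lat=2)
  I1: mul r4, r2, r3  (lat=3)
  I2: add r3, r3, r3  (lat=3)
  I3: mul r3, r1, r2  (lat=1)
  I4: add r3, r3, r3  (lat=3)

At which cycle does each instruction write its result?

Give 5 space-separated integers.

Answer: 3 6 6 5 8

Derivation:
I0 mul r3: issue@1 deps=(None,None) exec_start@1 write@3
I1 mul r4: issue@2 deps=(None,0) exec_start@3 write@6
I2 add r3: issue@3 deps=(0,0) exec_start@3 write@6
I3 mul r3: issue@4 deps=(None,None) exec_start@4 write@5
I4 add r3: issue@5 deps=(3,3) exec_start@5 write@8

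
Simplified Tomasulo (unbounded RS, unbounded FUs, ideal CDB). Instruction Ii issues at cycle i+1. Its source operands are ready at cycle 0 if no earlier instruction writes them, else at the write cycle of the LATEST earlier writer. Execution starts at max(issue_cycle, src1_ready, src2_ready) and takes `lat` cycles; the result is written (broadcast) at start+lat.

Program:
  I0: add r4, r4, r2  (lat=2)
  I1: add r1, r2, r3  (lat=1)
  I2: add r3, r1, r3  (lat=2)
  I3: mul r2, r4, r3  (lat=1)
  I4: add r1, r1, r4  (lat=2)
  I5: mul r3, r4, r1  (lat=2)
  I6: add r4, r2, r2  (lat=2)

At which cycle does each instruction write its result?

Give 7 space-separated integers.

I0 add r4: issue@1 deps=(None,None) exec_start@1 write@3
I1 add r1: issue@2 deps=(None,None) exec_start@2 write@3
I2 add r3: issue@3 deps=(1,None) exec_start@3 write@5
I3 mul r2: issue@4 deps=(0,2) exec_start@5 write@6
I4 add r1: issue@5 deps=(1,0) exec_start@5 write@7
I5 mul r3: issue@6 deps=(0,4) exec_start@7 write@9
I6 add r4: issue@7 deps=(3,3) exec_start@7 write@9

Answer: 3 3 5 6 7 9 9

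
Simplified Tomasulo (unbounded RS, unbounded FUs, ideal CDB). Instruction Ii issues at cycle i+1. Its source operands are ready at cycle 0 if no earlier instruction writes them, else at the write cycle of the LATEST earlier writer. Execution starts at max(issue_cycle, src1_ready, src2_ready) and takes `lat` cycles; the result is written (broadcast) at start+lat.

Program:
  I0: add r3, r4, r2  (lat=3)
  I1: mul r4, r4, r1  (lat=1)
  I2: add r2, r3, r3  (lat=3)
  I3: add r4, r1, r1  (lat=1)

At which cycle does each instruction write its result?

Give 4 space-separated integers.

Answer: 4 3 7 5

Derivation:
I0 add r3: issue@1 deps=(None,None) exec_start@1 write@4
I1 mul r4: issue@2 deps=(None,None) exec_start@2 write@3
I2 add r2: issue@3 deps=(0,0) exec_start@4 write@7
I3 add r4: issue@4 deps=(None,None) exec_start@4 write@5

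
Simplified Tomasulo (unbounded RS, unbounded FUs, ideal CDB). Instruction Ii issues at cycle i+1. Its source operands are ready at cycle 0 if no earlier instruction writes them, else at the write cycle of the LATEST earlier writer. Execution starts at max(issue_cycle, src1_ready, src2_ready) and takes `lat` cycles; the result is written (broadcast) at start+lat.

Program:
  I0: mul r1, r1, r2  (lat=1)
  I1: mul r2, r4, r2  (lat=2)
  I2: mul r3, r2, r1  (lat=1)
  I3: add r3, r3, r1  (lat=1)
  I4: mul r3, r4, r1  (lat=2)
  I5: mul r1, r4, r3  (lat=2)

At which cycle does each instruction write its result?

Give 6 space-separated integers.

I0 mul r1: issue@1 deps=(None,None) exec_start@1 write@2
I1 mul r2: issue@2 deps=(None,None) exec_start@2 write@4
I2 mul r3: issue@3 deps=(1,0) exec_start@4 write@5
I3 add r3: issue@4 deps=(2,0) exec_start@5 write@6
I4 mul r3: issue@5 deps=(None,0) exec_start@5 write@7
I5 mul r1: issue@6 deps=(None,4) exec_start@7 write@9

Answer: 2 4 5 6 7 9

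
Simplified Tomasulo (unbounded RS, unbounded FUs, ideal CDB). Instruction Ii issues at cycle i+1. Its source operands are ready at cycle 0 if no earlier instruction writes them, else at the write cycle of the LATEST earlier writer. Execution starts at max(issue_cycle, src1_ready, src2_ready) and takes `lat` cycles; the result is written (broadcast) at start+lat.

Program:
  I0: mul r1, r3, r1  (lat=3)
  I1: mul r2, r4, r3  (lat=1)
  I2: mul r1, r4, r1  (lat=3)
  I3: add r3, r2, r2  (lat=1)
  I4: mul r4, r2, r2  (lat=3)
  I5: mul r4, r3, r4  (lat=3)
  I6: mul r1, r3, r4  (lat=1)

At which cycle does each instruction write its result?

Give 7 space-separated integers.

I0 mul r1: issue@1 deps=(None,None) exec_start@1 write@4
I1 mul r2: issue@2 deps=(None,None) exec_start@2 write@3
I2 mul r1: issue@3 deps=(None,0) exec_start@4 write@7
I3 add r3: issue@4 deps=(1,1) exec_start@4 write@5
I4 mul r4: issue@5 deps=(1,1) exec_start@5 write@8
I5 mul r4: issue@6 deps=(3,4) exec_start@8 write@11
I6 mul r1: issue@7 deps=(3,5) exec_start@11 write@12

Answer: 4 3 7 5 8 11 12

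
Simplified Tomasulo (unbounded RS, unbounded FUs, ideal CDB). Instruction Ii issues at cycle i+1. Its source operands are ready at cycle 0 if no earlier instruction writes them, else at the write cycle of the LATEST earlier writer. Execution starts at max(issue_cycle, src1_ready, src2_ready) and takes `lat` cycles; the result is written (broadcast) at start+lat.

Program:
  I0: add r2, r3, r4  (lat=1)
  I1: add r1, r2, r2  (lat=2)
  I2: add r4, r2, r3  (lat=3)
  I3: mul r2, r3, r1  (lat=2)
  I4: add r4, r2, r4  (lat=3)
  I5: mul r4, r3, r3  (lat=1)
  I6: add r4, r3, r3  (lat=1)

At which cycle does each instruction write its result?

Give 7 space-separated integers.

I0 add r2: issue@1 deps=(None,None) exec_start@1 write@2
I1 add r1: issue@2 deps=(0,0) exec_start@2 write@4
I2 add r4: issue@3 deps=(0,None) exec_start@3 write@6
I3 mul r2: issue@4 deps=(None,1) exec_start@4 write@6
I4 add r4: issue@5 deps=(3,2) exec_start@6 write@9
I5 mul r4: issue@6 deps=(None,None) exec_start@6 write@7
I6 add r4: issue@7 deps=(None,None) exec_start@7 write@8

Answer: 2 4 6 6 9 7 8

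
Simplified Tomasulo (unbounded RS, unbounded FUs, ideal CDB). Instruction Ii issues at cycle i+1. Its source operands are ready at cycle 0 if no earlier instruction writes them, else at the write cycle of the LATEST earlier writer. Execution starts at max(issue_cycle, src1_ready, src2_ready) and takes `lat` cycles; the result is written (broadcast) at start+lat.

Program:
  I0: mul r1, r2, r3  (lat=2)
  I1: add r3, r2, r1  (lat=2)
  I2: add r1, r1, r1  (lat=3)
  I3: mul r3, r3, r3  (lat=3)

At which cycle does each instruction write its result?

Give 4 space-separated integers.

I0 mul r1: issue@1 deps=(None,None) exec_start@1 write@3
I1 add r3: issue@2 deps=(None,0) exec_start@3 write@5
I2 add r1: issue@3 deps=(0,0) exec_start@3 write@6
I3 mul r3: issue@4 deps=(1,1) exec_start@5 write@8

Answer: 3 5 6 8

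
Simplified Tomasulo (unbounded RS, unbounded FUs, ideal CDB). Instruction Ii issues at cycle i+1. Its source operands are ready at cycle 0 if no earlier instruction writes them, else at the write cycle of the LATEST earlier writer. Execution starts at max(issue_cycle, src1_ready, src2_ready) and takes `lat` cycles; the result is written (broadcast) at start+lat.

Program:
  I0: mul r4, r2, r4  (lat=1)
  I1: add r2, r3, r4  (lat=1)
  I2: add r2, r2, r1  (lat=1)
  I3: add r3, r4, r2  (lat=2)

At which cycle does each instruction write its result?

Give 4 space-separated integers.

Answer: 2 3 4 6

Derivation:
I0 mul r4: issue@1 deps=(None,None) exec_start@1 write@2
I1 add r2: issue@2 deps=(None,0) exec_start@2 write@3
I2 add r2: issue@3 deps=(1,None) exec_start@3 write@4
I3 add r3: issue@4 deps=(0,2) exec_start@4 write@6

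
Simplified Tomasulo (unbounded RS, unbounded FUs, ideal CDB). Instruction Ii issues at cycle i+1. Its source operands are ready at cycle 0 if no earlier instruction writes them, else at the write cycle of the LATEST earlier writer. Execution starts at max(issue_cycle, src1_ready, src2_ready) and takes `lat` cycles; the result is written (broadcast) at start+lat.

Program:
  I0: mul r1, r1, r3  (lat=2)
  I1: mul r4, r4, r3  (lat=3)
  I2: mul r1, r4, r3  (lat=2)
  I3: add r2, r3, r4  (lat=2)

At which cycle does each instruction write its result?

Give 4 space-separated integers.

I0 mul r1: issue@1 deps=(None,None) exec_start@1 write@3
I1 mul r4: issue@2 deps=(None,None) exec_start@2 write@5
I2 mul r1: issue@3 deps=(1,None) exec_start@5 write@7
I3 add r2: issue@4 deps=(None,1) exec_start@5 write@7

Answer: 3 5 7 7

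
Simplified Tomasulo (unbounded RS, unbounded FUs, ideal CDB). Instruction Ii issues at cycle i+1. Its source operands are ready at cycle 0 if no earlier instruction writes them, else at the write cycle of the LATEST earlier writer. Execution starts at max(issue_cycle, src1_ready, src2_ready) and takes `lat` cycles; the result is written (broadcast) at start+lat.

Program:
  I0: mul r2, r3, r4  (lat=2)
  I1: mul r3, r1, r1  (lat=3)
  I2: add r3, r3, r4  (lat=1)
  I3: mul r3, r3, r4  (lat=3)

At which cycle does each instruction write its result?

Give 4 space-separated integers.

Answer: 3 5 6 9

Derivation:
I0 mul r2: issue@1 deps=(None,None) exec_start@1 write@3
I1 mul r3: issue@2 deps=(None,None) exec_start@2 write@5
I2 add r3: issue@3 deps=(1,None) exec_start@5 write@6
I3 mul r3: issue@4 deps=(2,None) exec_start@6 write@9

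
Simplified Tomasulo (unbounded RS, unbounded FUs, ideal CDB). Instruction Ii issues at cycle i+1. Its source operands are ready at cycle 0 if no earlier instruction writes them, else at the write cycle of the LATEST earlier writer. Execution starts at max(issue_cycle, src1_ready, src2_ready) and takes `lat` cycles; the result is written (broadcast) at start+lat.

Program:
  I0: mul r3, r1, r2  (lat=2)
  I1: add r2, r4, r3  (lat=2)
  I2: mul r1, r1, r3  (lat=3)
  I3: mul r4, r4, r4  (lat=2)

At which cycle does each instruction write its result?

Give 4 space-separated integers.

Answer: 3 5 6 6

Derivation:
I0 mul r3: issue@1 deps=(None,None) exec_start@1 write@3
I1 add r2: issue@2 deps=(None,0) exec_start@3 write@5
I2 mul r1: issue@3 deps=(None,0) exec_start@3 write@6
I3 mul r4: issue@4 deps=(None,None) exec_start@4 write@6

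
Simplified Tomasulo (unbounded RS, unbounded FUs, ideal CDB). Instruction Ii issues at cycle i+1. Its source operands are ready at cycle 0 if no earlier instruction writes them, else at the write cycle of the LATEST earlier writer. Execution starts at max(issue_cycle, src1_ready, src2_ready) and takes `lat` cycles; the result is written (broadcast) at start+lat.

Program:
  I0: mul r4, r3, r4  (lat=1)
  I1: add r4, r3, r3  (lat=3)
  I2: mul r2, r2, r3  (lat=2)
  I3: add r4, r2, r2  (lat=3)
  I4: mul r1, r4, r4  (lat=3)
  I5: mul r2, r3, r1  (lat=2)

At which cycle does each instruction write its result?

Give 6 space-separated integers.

Answer: 2 5 5 8 11 13

Derivation:
I0 mul r4: issue@1 deps=(None,None) exec_start@1 write@2
I1 add r4: issue@2 deps=(None,None) exec_start@2 write@5
I2 mul r2: issue@3 deps=(None,None) exec_start@3 write@5
I3 add r4: issue@4 deps=(2,2) exec_start@5 write@8
I4 mul r1: issue@5 deps=(3,3) exec_start@8 write@11
I5 mul r2: issue@6 deps=(None,4) exec_start@11 write@13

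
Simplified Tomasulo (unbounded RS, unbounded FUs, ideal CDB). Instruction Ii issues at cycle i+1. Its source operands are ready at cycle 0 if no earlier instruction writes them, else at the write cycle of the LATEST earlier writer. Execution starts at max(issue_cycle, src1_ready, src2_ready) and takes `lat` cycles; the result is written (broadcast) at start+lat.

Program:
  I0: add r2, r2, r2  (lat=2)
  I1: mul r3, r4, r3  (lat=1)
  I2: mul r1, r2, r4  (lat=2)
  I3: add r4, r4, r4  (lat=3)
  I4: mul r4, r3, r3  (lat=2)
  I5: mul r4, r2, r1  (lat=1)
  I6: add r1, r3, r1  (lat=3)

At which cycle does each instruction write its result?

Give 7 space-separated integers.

I0 add r2: issue@1 deps=(None,None) exec_start@1 write@3
I1 mul r3: issue@2 deps=(None,None) exec_start@2 write@3
I2 mul r1: issue@3 deps=(0,None) exec_start@3 write@5
I3 add r4: issue@4 deps=(None,None) exec_start@4 write@7
I4 mul r4: issue@5 deps=(1,1) exec_start@5 write@7
I5 mul r4: issue@6 deps=(0,2) exec_start@6 write@7
I6 add r1: issue@7 deps=(1,2) exec_start@7 write@10

Answer: 3 3 5 7 7 7 10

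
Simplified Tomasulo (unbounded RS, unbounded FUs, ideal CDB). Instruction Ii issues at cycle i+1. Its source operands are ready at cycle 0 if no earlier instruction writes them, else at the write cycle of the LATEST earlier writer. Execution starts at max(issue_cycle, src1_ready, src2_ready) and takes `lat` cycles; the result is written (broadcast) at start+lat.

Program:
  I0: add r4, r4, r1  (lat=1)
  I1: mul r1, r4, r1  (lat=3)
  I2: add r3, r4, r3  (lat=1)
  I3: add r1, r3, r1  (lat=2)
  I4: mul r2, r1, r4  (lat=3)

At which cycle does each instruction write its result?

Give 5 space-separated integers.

Answer: 2 5 4 7 10

Derivation:
I0 add r4: issue@1 deps=(None,None) exec_start@1 write@2
I1 mul r1: issue@2 deps=(0,None) exec_start@2 write@5
I2 add r3: issue@3 deps=(0,None) exec_start@3 write@4
I3 add r1: issue@4 deps=(2,1) exec_start@5 write@7
I4 mul r2: issue@5 deps=(3,0) exec_start@7 write@10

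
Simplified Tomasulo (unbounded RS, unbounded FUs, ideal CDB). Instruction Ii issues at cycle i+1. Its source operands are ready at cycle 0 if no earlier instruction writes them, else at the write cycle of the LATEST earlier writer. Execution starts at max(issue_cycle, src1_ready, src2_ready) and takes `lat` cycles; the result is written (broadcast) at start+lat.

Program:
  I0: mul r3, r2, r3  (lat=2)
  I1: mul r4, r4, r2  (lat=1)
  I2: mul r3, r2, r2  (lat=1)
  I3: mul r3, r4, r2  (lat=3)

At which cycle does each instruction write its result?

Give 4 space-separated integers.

Answer: 3 3 4 7

Derivation:
I0 mul r3: issue@1 deps=(None,None) exec_start@1 write@3
I1 mul r4: issue@2 deps=(None,None) exec_start@2 write@3
I2 mul r3: issue@3 deps=(None,None) exec_start@3 write@4
I3 mul r3: issue@4 deps=(1,None) exec_start@4 write@7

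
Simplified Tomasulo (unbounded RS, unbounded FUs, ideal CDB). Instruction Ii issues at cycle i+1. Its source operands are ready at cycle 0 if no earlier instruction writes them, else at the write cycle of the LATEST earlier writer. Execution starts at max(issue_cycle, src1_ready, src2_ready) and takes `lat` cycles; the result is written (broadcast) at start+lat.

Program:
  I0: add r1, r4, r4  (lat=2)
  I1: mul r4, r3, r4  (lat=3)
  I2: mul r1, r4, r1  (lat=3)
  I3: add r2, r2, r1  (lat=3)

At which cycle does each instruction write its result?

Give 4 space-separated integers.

I0 add r1: issue@1 deps=(None,None) exec_start@1 write@3
I1 mul r4: issue@2 deps=(None,None) exec_start@2 write@5
I2 mul r1: issue@3 deps=(1,0) exec_start@5 write@8
I3 add r2: issue@4 deps=(None,2) exec_start@8 write@11

Answer: 3 5 8 11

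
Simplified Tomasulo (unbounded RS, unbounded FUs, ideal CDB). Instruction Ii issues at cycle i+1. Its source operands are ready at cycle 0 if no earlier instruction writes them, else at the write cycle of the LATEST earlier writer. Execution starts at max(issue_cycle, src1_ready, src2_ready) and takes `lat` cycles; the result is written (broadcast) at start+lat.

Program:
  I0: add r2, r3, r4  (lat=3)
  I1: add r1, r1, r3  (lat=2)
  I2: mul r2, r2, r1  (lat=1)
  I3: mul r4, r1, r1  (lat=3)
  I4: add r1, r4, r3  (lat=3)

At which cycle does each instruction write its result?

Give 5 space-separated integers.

Answer: 4 4 5 7 10

Derivation:
I0 add r2: issue@1 deps=(None,None) exec_start@1 write@4
I1 add r1: issue@2 deps=(None,None) exec_start@2 write@4
I2 mul r2: issue@3 deps=(0,1) exec_start@4 write@5
I3 mul r4: issue@4 deps=(1,1) exec_start@4 write@7
I4 add r1: issue@5 deps=(3,None) exec_start@7 write@10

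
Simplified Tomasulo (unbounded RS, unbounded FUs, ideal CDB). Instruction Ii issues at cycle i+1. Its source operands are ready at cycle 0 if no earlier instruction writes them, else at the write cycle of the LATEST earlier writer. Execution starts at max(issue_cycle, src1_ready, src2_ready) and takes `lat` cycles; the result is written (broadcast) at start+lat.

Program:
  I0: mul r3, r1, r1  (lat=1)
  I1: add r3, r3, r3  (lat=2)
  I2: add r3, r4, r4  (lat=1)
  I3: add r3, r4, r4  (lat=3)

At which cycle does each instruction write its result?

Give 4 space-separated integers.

Answer: 2 4 4 7

Derivation:
I0 mul r3: issue@1 deps=(None,None) exec_start@1 write@2
I1 add r3: issue@2 deps=(0,0) exec_start@2 write@4
I2 add r3: issue@3 deps=(None,None) exec_start@3 write@4
I3 add r3: issue@4 deps=(None,None) exec_start@4 write@7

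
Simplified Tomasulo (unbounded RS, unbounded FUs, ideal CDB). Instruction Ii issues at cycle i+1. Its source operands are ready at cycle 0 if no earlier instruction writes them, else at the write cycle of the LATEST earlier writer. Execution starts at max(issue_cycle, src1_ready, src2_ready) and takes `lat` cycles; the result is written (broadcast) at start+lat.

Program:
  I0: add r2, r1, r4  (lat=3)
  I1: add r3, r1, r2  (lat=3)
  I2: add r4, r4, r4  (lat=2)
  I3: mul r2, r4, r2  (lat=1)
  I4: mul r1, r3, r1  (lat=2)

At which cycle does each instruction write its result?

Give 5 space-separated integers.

Answer: 4 7 5 6 9

Derivation:
I0 add r2: issue@1 deps=(None,None) exec_start@1 write@4
I1 add r3: issue@2 deps=(None,0) exec_start@4 write@7
I2 add r4: issue@3 deps=(None,None) exec_start@3 write@5
I3 mul r2: issue@4 deps=(2,0) exec_start@5 write@6
I4 mul r1: issue@5 deps=(1,None) exec_start@7 write@9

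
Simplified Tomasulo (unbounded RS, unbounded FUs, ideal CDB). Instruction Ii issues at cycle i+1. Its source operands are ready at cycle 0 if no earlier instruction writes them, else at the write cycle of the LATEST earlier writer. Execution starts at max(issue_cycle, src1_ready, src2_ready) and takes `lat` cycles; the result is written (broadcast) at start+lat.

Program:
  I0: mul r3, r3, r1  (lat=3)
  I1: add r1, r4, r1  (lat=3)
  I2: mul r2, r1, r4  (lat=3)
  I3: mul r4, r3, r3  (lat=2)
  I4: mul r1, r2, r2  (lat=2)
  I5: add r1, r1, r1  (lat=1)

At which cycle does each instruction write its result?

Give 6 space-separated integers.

I0 mul r3: issue@1 deps=(None,None) exec_start@1 write@4
I1 add r1: issue@2 deps=(None,None) exec_start@2 write@5
I2 mul r2: issue@3 deps=(1,None) exec_start@5 write@8
I3 mul r4: issue@4 deps=(0,0) exec_start@4 write@6
I4 mul r1: issue@5 deps=(2,2) exec_start@8 write@10
I5 add r1: issue@6 deps=(4,4) exec_start@10 write@11

Answer: 4 5 8 6 10 11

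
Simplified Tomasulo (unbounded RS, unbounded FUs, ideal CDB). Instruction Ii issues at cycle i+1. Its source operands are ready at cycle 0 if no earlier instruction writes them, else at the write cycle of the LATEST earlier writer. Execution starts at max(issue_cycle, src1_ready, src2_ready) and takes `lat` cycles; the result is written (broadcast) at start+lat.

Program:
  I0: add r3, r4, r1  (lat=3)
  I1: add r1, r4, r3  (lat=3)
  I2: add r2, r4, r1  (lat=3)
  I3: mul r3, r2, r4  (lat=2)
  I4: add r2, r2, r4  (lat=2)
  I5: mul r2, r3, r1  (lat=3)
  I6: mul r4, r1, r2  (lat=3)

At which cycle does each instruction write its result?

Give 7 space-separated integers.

I0 add r3: issue@1 deps=(None,None) exec_start@1 write@4
I1 add r1: issue@2 deps=(None,0) exec_start@4 write@7
I2 add r2: issue@3 deps=(None,1) exec_start@7 write@10
I3 mul r3: issue@4 deps=(2,None) exec_start@10 write@12
I4 add r2: issue@5 deps=(2,None) exec_start@10 write@12
I5 mul r2: issue@6 deps=(3,1) exec_start@12 write@15
I6 mul r4: issue@7 deps=(1,5) exec_start@15 write@18

Answer: 4 7 10 12 12 15 18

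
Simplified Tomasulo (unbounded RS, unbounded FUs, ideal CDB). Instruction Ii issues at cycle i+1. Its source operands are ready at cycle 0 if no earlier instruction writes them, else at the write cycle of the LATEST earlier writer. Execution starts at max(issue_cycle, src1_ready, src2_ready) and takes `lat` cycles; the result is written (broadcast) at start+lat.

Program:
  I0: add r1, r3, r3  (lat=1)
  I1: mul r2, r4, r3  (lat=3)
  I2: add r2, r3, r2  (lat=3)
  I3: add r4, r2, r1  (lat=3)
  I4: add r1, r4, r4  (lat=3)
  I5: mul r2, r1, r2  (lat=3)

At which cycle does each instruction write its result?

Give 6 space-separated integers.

Answer: 2 5 8 11 14 17

Derivation:
I0 add r1: issue@1 deps=(None,None) exec_start@1 write@2
I1 mul r2: issue@2 deps=(None,None) exec_start@2 write@5
I2 add r2: issue@3 deps=(None,1) exec_start@5 write@8
I3 add r4: issue@4 deps=(2,0) exec_start@8 write@11
I4 add r1: issue@5 deps=(3,3) exec_start@11 write@14
I5 mul r2: issue@6 deps=(4,2) exec_start@14 write@17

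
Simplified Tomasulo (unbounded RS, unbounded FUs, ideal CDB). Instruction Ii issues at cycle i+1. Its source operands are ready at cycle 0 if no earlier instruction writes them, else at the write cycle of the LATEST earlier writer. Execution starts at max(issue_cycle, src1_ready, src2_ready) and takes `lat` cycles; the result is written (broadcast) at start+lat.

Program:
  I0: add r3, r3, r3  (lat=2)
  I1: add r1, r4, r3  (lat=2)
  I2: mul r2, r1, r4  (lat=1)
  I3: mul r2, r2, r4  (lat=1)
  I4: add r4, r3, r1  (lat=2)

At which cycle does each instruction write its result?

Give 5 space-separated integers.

I0 add r3: issue@1 deps=(None,None) exec_start@1 write@3
I1 add r1: issue@2 deps=(None,0) exec_start@3 write@5
I2 mul r2: issue@3 deps=(1,None) exec_start@5 write@6
I3 mul r2: issue@4 deps=(2,None) exec_start@6 write@7
I4 add r4: issue@5 deps=(0,1) exec_start@5 write@7

Answer: 3 5 6 7 7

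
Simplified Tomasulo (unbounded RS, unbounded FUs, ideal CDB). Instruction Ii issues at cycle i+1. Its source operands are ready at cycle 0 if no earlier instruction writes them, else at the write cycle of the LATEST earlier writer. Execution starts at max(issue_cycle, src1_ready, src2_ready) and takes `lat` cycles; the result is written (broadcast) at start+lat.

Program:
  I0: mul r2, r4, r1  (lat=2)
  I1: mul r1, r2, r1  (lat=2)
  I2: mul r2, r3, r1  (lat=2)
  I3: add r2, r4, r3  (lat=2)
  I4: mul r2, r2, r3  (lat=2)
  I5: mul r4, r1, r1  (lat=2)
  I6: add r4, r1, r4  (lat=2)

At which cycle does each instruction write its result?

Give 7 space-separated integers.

Answer: 3 5 7 6 8 8 10

Derivation:
I0 mul r2: issue@1 deps=(None,None) exec_start@1 write@3
I1 mul r1: issue@2 deps=(0,None) exec_start@3 write@5
I2 mul r2: issue@3 deps=(None,1) exec_start@5 write@7
I3 add r2: issue@4 deps=(None,None) exec_start@4 write@6
I4 mul r2: issue@5 deps=(3,None) exec_start@6 write@8
I5 mul r4: issue@6 deps=(1,1) exec_start@6 write@8
I6 add r4: issue@7 deps=(1,5) exec_start@8 write@10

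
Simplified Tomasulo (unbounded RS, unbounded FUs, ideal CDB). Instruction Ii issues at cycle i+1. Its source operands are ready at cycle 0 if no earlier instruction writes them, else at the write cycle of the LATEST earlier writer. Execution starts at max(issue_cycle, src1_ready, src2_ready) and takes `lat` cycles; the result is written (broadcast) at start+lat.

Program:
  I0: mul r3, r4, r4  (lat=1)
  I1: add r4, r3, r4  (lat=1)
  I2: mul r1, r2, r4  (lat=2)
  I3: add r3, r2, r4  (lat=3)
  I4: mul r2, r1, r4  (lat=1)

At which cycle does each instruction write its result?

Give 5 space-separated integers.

I0 mul r3: issue@1 deps=(None,None) exec_start@1 write@2
I1 add r4: issue@2 deps=(0,None) exec_start@2 write@3
I2 mul r1: issue@3 deps=(None,1) exec_start@3 write@5
I3 add r3: issue@4 deps=(None,1) exec_start@4 write@7
I4 mul r2: issue@5 deps=(2,1) exec_start@5 write@6

Answer: 2 3 5 7 6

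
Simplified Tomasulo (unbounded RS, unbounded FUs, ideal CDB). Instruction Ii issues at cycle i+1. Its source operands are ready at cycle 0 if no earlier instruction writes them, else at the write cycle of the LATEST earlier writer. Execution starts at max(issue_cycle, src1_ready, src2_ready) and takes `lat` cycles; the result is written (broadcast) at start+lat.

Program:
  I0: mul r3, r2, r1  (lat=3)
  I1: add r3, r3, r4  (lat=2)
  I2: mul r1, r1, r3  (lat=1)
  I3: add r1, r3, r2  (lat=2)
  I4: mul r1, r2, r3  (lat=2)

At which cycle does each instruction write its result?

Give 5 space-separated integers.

Answer: 4 6 7 8 8

Derivation:
I0 mul r3: issue@1 deps=(None,None) exec_start@1 write@4
I1 add r3: issue@2 deps=(0,None) exec_start@4 write@6
I2 mul r1: issue@3 deps=(None,1) exec_start@6 write@7
I3 add r1: issue@4 deps=(1,None) exec_start@6 write@8
I4 mul r1: issue@5 deps=(None,1) exec_start@6 write@8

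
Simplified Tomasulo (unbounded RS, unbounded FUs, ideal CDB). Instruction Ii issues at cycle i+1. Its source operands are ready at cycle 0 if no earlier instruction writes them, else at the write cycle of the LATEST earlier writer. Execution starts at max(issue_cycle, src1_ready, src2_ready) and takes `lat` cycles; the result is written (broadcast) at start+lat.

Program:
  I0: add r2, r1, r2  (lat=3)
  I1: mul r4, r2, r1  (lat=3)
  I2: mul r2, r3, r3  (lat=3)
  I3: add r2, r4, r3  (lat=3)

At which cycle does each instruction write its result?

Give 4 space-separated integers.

Answer: 4 7 6 10

Derivation:
I0 add r2: issue@1 deps=(None,None) exec_start@1 write@4
I1 mul r4: issue@2 deps=(0,None) exec_start@4 write@7
I2 mul r2: issue@3 deps=(None,None) exec_start@3 write@6
I3 add r2: issue@4 deps=(1,None) exec_start@7 write@10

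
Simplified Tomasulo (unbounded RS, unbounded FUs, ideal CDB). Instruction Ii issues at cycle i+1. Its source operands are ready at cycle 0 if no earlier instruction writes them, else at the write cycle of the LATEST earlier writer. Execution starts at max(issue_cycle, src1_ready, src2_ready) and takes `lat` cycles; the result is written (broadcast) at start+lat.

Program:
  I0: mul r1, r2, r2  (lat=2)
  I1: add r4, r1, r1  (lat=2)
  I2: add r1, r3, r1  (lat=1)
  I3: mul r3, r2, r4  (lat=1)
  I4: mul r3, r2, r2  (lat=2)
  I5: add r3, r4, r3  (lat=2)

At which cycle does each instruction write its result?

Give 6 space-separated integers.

I0 mul r1: issue@1 deps=(None,None) exec_start@1 write@3
I1 add r4: issue@2 deps=(0,0) exec_start@3 write@5
I2 add r1: issue@3 deps=(None,0) exec_start@3 write@4
I3 mul r3: issue@4 deps=(None,1) exec_start@5 write@6
I4 mul r3: issue@5 deps=(None,None) exec_start@5 write@7
I5 add r3: issue@6 deps=(1,4) exec_start@7 write@9

Answer: 3 5 4 6 7 9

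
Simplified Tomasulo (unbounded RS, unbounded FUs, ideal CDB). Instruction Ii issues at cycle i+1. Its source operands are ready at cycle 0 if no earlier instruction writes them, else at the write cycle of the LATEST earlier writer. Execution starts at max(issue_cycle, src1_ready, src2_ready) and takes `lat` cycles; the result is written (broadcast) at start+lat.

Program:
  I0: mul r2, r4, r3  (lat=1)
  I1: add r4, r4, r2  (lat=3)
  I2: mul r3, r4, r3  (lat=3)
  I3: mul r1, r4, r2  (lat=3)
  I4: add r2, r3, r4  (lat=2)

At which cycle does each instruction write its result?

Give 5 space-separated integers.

I0 mul r2: issue@1 deps=(None,None) exec_start@1 write@2
I1 add r4: issue@2 deps=(None,0) exec_start@2 write@5
I2 mul r3: issue@3 deps=(1,None) exec_start@5 write@8
I3 mul r1: issue@4 deps=(1,0) exec_start@5 write@8
I4 add r2: issue@5 deps=(2,1) exec_start@8 write@10

Answer: 2 5 8 8 10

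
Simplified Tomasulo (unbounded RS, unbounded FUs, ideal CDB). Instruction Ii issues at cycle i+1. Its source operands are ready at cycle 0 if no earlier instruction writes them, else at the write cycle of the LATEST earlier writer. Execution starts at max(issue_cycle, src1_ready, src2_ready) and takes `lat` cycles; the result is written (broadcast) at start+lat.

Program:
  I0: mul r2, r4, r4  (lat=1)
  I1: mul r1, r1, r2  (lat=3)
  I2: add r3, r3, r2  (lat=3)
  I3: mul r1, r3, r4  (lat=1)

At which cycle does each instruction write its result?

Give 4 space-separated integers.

I0 mul r2: issue@1 deps=(None,None) exec_start@1 write@2
I1 mul r1: issue@2 deps=(None,0) exec_start@2 write@5
I2 add r3: issue@3 deps=(None,0) exec_start@3 write@6
I3 mul r1: issue@4 deps=(2,None) exec_start@6 write@7

Answer: 2 5 6 7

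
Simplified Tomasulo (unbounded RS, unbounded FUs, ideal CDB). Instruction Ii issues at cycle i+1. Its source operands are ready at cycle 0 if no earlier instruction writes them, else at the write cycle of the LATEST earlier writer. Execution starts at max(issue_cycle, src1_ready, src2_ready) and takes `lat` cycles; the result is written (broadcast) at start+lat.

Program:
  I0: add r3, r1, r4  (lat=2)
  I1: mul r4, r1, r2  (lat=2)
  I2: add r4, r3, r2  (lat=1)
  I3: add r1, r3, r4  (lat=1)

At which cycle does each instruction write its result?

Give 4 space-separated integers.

I0 add r3: issue@1 deps=(None,None) exec_start@1 write@3
I1 mul r4: issue@2 deps=(None,None) exec_start@2 write@4
I2 add r4: issue@3 deps=(0,None) exec_start@3 write@4
I3 add r1: issue@4 deps=(0,2) exec_start@4 write@5

Answer: 3 4 4 5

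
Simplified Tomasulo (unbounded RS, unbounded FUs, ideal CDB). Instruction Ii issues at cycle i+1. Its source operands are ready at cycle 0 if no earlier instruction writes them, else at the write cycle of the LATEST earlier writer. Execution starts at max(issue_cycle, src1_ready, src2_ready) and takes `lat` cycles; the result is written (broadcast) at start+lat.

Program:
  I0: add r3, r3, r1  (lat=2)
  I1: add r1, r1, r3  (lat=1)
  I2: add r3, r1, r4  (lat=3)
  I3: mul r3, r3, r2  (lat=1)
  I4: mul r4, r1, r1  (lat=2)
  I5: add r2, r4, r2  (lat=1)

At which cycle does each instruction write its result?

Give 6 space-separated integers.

Answer: 3 4 7 8 7 8

Derivation:
I0 add r3: issue@1 deps=(None,None) exec_start@1 write@3
I1 add r1: issue@2 deps=(None,0) exec_start@3 write@4
I2 add r3: issue@3 deps=(1,None) exec_start@4 write@7
I3 mul r3: issue@4 deps=(2,None) exec_start@7 write@8
I4 mul r4: issue@5 deps=(1,1) exec_start@5 write@7
I5 add r2: issue@6 deps=(4,None) exec_start@7 write@8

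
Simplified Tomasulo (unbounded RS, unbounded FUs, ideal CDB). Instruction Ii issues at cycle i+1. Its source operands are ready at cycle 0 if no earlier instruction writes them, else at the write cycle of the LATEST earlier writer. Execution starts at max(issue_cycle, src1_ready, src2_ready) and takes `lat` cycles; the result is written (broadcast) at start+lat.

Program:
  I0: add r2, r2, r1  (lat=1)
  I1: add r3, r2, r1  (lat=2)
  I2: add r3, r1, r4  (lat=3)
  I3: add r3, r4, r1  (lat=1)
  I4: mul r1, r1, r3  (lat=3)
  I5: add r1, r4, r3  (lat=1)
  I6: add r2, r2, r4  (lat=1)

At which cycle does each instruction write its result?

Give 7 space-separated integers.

Answer: 2 4 6 5 8 7 8

Derivation:
I0 add r2: issue@1 deps=(None,None) exec_start@1 write@2
I1 add r3: issue@2 deps=(0,None) exec_start@2 write@4
I2 add r3: issue@3 deps=(None,None) exec_start@3 write@6
I3 add r3: issue@4 deps=(None,None) exec_start@4 write@5
I4 mul r1: issue@5 deps=(None,3) exec_start@5 write@8
I5 add r1: issue@6 deps=(None,3) exec_start@6 write@7
I6 add r2: issue@7 deps=(0,None) exec_start@7 write@8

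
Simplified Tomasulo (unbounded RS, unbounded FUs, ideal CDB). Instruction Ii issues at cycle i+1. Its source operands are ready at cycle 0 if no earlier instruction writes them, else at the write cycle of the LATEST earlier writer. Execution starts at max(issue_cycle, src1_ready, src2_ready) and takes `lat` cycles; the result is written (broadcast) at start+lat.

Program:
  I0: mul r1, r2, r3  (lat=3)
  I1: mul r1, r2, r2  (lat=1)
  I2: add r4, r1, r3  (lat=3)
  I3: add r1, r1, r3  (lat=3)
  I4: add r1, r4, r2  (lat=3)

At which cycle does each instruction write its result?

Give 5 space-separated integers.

I0 mul r1: issue@1 deps=(None,None) exec_start@1 write@4
I1 mul r1: issue@2 deps=(None,None) exec_start@2 write@3
I2 add r4: issue@3 deps=(1,None) exec_start@3 write@6
I3 add r1: issue@4 deps=(1,None) exec_start@4 write@7
I4 add r1: issue@5 deps=(2,None) exec_start@6 write@9

Answer: 4 3 6 7 9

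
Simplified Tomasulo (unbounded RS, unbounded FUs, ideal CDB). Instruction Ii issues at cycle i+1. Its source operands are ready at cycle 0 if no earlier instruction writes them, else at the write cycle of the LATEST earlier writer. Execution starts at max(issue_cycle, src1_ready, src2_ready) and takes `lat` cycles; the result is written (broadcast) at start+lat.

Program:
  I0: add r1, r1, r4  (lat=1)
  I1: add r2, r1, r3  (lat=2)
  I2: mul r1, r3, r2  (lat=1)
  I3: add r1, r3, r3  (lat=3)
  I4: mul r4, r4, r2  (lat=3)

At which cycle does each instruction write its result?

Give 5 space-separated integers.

Answer: 2 4 5 7 8

Derivation:
I0 add r1: issue@1 deps=(None,None) exec_start@1 write@2
I1 add r2: issue@2 deps=(0,None) exec_start@2 write@4
I2 mul r1: issue@3 deps=(None,1) exec_start@4 write@5
I3 add r1: issue@4 deps=(None,None) exec_start@4 write@7
I4 mul r4: issue@5 deps=(None,1) exec_start@5 write@8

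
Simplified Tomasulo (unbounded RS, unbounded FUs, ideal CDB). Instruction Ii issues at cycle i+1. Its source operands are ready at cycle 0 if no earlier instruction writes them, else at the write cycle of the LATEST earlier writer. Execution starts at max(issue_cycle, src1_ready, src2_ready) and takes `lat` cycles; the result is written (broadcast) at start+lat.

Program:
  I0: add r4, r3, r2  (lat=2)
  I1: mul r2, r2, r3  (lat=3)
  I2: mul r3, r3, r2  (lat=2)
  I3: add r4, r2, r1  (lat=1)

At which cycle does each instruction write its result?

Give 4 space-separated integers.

Answer: 3 5 7 6

Derivation:
I0 add r4: issue@1 deps=(None,None) exec_start@1 write@3
I1 mul r2: issue@2 deps=(None,None) exec_start@2 write@5
I2 mul r3: issue@3 deps=(None,1) exec_start@5 write@7
I3 add r4: issue@4 deps=(1,None) exec_start@5 write@6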